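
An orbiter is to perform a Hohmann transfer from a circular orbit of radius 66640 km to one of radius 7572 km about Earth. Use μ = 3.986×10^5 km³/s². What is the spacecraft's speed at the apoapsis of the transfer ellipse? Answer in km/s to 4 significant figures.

v = 1.105 km/s

Semi-major axis of the transfer orbit: a_t = (66640 + 7572)/2 = 37106 km.
The apoapsis of the transfer ellipse is at r = 66640 km.
Vis-viva: v = √[μ(2/r − 1/a_t)] = √[3.986×10^5 × (2/66640 − 1/37106)] = 1.105 km/s.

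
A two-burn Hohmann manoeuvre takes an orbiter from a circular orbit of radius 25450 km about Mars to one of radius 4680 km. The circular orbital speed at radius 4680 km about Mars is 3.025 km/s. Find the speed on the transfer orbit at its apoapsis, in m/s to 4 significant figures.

v = 723.0 m/s

From the circular-orbit relation v² = μ/r at r = 4680 km: μ = v²r = (3.025)² × 4680 = 42824.9 km³/s².
Semi-major axis of the transfer orbit: a_t = (25450 + 4680)/2 = 15065 km.
At apoapsis, r = 25450 km.
Applying v² = μ(2/r − 1/a_t): v = 0.7230 km/s.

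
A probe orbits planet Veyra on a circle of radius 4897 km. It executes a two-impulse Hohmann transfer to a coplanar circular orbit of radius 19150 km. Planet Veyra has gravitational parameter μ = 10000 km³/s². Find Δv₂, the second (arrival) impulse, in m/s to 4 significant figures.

Semi-major axis of the transfer orbit: a_t = (4897 + 19150)/2 = 12023.5 km.
On the circular orbit at r = 19150 km, v_c = √(μ/r) = 0.72263 km/s.
Transfer-orbit speed at the same r (vis-viva, a = a_t): v_t = √[μ(2/r − 1/a_t)] = 0.46117 km/s.
Δv₂ = |v_t − v_c| = |0.46117 − 0.72263| = 0.2615 km/s.

Δv₂ = 261.5 m/s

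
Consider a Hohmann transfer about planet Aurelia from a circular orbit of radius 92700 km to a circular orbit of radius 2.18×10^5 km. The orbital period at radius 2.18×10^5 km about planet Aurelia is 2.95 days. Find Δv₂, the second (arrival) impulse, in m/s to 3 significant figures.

Δv₂ = 1220 m/s

From Kepler's third law T² = 4π²r³/μ at r = 2.18×10^5 km, T = 2.95 days = 2.95 × 86400 s = 2.5488×10^5 s: μ = 4π²r³/T² = 6.29590×10^6 km³/s².
Semi-major axis of the transfer orbit: a_t = (92700 + 2.180×10^5)/2 = 1.5535×10^5 km.
Circular speed at r = 2.180×10^5 km: v_c = √(μ/r) = 5.374 km/s.
Transfer-orbit speed at the same r (vis-viva, a = a_t): v_t = √[μ(2/r − 1/a_t)] = 4.151 km/s.
Δv₂ = |v_t − v_c| = |4.151 − 5.374| = 1.223 km/s.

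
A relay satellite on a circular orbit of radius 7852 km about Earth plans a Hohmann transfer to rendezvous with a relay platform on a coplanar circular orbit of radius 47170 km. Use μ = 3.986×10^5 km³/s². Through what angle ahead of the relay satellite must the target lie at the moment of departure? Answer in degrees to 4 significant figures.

Transfer-ellipse semi-major axis a_t = (r₁ + r₂)/2 = (7852 + 47170)/2 = 27511 km.
The half-period of the transfer ellipse is t = π√(a_t³/μ) = 22706 s.
The target's mean motion on its circular orbit is ω₂ = √(μ/r₂³) = 6.1627×10^-5 rad/s.
Angle swept by the target during transfer: ω₂·t = 1.3993 rad = 80.17°.
The relay satellite traverses 180° on the transfer ellipse, so the target must lead by 180° − 80.17° = 99.83°.

φ = 99.83°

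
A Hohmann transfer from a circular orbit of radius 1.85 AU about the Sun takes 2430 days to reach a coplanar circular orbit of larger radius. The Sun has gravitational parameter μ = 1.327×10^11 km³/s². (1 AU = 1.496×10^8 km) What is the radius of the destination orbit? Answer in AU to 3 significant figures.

r₂ = 9.38 AU

In km: r₁ = 1.85 × 1.496×10^8 = 2.7676×10^8 km.
Transfer time t = 2430 days = 2.09952×10^8 s, and t = π√(a_t³/μ).
So a_t = (μ t²/π²)^(1/3) = (1.327×10^11 × (2.09952×10^8)² / π²)^(1/3) = 8.3998×10^8 km.
Since a_t = (r₁ + r₂)/2, r₂ = 2a_t − r₁ = 2×8.3998×10^8 − 2.7676×10^8 = 1.4032×10^9 km.
In AU: r₂ = 1.4032×10^9 / 1.496×10^8 = 9.38 AU.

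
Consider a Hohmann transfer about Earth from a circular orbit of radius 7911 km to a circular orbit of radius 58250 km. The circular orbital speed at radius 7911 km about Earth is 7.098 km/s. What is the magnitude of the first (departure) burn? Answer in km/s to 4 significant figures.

Δv₁ = 2.321 km/s

From the circular-orbit relation v² = μ/r at r = 7911 km: μ = v²r = (7.098)² × 7911 = 3.98569×10^5 km³/s².
Transfer-ellipse semi-major axis a_t = (r₁ + r₂)/2 = (7911 + 58250)/2 = 33080.5 km.
Circular speed at r = 7911 km: v_c = √(μ/r) = 7.098 km/s.
Vis-viva on the transfer ellipse at r = 7911 km gives v_t = √[μ(2/r − 1/a_t)] = 9.419 km/s.
Δv₁ = |v_t − v_c| = |9.419 − 7.098| = 2.321 km/s.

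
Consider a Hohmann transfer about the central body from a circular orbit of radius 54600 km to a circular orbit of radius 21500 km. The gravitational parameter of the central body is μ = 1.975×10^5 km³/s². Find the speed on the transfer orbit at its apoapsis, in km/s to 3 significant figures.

v = 1.43 km/s

Transfer-ellipse semi-major axis a_t = (r₁ + r₂)/2 = (54600 + 21500)/2 = 38050 km.
The apoapsis of the transfer ellipse is at r = 54600 km.
Applying v² = μ(2/r − 1/a_t): v = 1.430 km/s.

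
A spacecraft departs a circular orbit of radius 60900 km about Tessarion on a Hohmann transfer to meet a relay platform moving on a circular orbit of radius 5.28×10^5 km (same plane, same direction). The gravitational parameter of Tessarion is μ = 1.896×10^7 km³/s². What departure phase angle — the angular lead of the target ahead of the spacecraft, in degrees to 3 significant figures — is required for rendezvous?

φ = 105°

Transfer-ellipse semi-major axis a_t = (r₁ + r₂)/2 = (60900 + 5.280×10^5)/2 = 2.9445×10^5 km.
The half-period of the transfer ellipse is t = π√(a_t³/μ) = 1.1528×10^5 s.
Target angular speed ω₂ = √(μ/r₂³) = 1.1349×10^-5 rad/s.
Angle swept by the target during transfer: ω₂·t = 1.3083 rad = 74.96°.
Arrival is 180° from departure on the ellipse, so φ = 180° − 74.96° = 105°.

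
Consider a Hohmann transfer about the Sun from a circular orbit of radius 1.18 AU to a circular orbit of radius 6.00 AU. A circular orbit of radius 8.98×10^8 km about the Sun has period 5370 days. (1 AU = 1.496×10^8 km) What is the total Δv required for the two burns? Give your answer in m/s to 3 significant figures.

Δv = 13200 m/s

From Kepler's third law T² = 4π²r³/μ at r = 8.98×10^8 km, T = 5370 days = 5370 × 86400 s = 4.63968×10^8 s: μ = 4π²r³/T² = 1.32804×10^11 km³/s².
In km: r₁ = 1.18 × 1.496×10^8 = 1.76528×10^8 km; r₂ = 6.00 × 1.496×10^8 = 8.976×10^8 km.
The Hohmann ellipse has a_t = (r₁ + r₂)/2 = 5.37064×10^8 km.
Circular speed at r₁: v₁ = √(μ/r₁) = √(1.32804×10^11/1.76528×10^8) = 27.428 km/s.
On the transfer ellipse at r₁, vis-viva equation gives v_p = √[μ(2/r₁ − 1/a_t)] = 35.459 km/s.
First burn Δv₁ = |v_p − v₁| = 8.031 km/s.
Circular speed at r₂: v₂ = √(μ/r₂) = 12.164 km/s.
Transfer-orbit speed at r₂: v_a = √[μ(2/r₂ − 1/a_t)] = 6.9736 km/s.
Second burn Δv₂ = |v₂ − v_a| = 5.190 km/s.
Δv = Δv₁ + Δv₂ = 8.031 + 5.190 = 13.22 km/s.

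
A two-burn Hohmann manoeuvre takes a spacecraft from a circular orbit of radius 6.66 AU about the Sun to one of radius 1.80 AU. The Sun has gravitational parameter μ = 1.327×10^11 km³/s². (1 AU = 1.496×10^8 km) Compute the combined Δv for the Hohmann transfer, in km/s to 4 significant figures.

Δv = 9.668 km/s

In km: r₁ = 6.66 × 1.496×10^8 = 9.96336×10^8 km; r₂ = 1.80 × 1.496×10^8 = 2.6928×10^8 km.
The Hohmann ellipse has a_t = (r₁ + r₂)/2 = 6.32808×10^8 km.
Circular speed at r₁: v₁ = √(μ/r₁) = √(1.327×10^11/9.96336×10^8) = 11.54 km/s.
On the transfer ellipse at r₁, v² = μ(2/r − 1/a) gives v_a = √[μ(2/r₁ − 1/a_t)] = 7.528 km/s.
First burn Δv₁ = |v_a − v₁| = 4.012 km/s.
At r₂, v₂ = √(μ/r₂) = 22.199 km/s.
Transfer-orbit speed at r₂: v_p = √[μ(2/r₂ − 1/a_t)] = 27.855 km/s.
Second burn Δv₂ = |v₂ − v_p| = 5.656 km/s.
Total Δv = Δv₁ + Δv₂ = 9.668 km/s.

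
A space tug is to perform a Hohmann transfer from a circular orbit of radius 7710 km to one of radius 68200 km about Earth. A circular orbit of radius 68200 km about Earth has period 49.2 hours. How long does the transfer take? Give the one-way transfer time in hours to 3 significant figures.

t = 10.2 hours

From Kepler's third law T² = 4π²r³/μ at r = 68200 km, T = 49.2 hours = 49.2 × 3600 s = 1.7712×10^5 s: μ = 4π²r³/T² = 3.99188×10^5 km³/s².
Semi-major axis of the transfer orbit: a_t = (7710 + 68200)/2 = 37955 km.
Half the transfer-orbit period gives t = π√(a_t³/μ) = 36770 s.
Converting: 36770 s ÷ 3600 s/hour = 10.2 hours.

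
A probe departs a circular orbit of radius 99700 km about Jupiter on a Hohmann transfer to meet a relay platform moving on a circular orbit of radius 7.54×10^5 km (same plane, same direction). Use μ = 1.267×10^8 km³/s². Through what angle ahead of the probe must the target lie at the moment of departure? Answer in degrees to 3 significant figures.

Transfer-ellipse semi-major axis a_t = (r₁ + r₂)/2 = (99700 + 7.540×10^5)/2 = 4.2685×10^5 km.
The half-period of the transfer ellipse is t = π√(a_t³/μ) = 77834.9 s.
The target's mean motion on its circular orbit is ω₂ = √(μ/r₂³) = 1.71922×10^-5 rad/s.
Angle swept by the target during transfer: ω₂·t = 1.3382 rad = 76.67°.
The probe traverses 180° on the transfer ellipse, so the target must lead by 180° − 76.67° = 103°.

φ = 103°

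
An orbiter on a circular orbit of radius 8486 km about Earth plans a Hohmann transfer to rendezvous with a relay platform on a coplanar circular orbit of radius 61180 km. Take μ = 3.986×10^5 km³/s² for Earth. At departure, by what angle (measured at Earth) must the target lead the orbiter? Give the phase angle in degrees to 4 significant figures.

φ = 102.7°

The Hohmann ellipse has a_t = (r₁ + r₂)/2 = 34833 km.
The half-period of the transfer ellipse is t = π√(a_t³/μ) = 32349.5 s.
The target's mean motion on its circular orbit is ω₂ = √(μ/r₂³) = 4.17210×10^-5 rad/s.
Angle swept by the target during transfer: ω₂·t = 1.3497 rad = 77.33°.
Arrival is 180° from departure on the ellipse, so φ = 180° − 77.33° = 102.7°.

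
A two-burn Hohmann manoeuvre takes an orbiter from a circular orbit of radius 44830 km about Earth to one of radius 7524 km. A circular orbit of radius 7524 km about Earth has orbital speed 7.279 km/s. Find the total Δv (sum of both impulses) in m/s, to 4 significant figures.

Δv = 3630 m/s

From the circular-orbit relation v² = μ/r at r = 7524 km: μ = v²r = (7.279)² × 7524 = 3.98650×10^5 km³/s².
The Hohmann ellipse has a_t = (r₁ + r₂)/2 = 26177 km.
Circular speed at r₁: v₁ = √(μ/r₁) = √(3.98650×10^5/44830) = 2.982 km/s.
On the transfer ellipse at r₁, vis-viva gives v_a = √[μ(2/r₁ − 1/a_t)] = 1.599 km/s.
First burn Δv₁ = |v_a − v₁| = 1.383 km/s.
At r₂, v₂ = √(μ/r₂) = 7.279 km/s.
Transfer-orbit speed at r₂: v_p = √[μ(2/r₂ − 1/a_t)] = 9.526 km/s.
Second burn Δv₂ = |v₂ − v_p| = 2.247 km/s.
Δv = Δv₁ + Δv₂ = 1.383 + 2.247 = 3.630 km/s.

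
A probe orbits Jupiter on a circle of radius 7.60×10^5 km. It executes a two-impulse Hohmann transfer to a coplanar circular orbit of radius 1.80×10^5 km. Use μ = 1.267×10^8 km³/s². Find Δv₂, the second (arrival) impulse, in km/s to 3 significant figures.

Transfer-ellipse semi-major axis a_t = (r₁ + r₂)/2 = (7.600×10^5 + 1.800×10^5)/2 = 4.700×10^5 km.
Circular speed at r = 1.800×10^5 km: v_c = √(μ/r) = 26.531 km/s.
Transfer-orbit speed at the same r (vis-viva, a = a_t): v_t = √[μ(2/r − 1/a_t)] = 33.737 km/s.
Δv₂ = |v_t − v_c| = |33.737 − 26.531| = 7.206 km/s.

Δv₂ = 7.21 km/s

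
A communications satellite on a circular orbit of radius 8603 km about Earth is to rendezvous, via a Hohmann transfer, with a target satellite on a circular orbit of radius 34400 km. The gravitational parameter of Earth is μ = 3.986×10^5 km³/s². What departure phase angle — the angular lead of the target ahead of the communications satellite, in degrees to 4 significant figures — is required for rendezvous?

Semi-major axis of the transfer orbit: a_t = (8603 + 34400)/2 = 21501.5 km.
The half-period of the transfer ellipse is t = π√(a_t³/μ) = 15688.6 s.
The target's mean motion on its circular orbit is ω₂ = √(μ/r₂³) = 9.89535×10^-5 rad/s.
Angle swept by the target during transfer: ω₂·t = 1.5524 rad = 88.95°.
The communications satellite traverses 180° on the transfer ellipse, so the target must lead by 180° − 88.95° = 91.05°.

φ = 91.05°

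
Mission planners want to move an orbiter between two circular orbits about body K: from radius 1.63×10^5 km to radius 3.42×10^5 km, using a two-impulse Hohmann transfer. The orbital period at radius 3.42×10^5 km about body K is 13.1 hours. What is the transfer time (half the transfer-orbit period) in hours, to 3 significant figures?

t = 4.16 hours

From Kepler's third law T² = 4π²r³/μ at r = 3.42×10^5 km, T = 13.1 hours = 13.1 × 3600 s = 47160 s: μ = 4π²r³/T² = 7.10053×10^8 km³/s².
Transfer-ellipse semi-major axis a_t = (r₁ + r₂)/2 = (1.630×10^5 + 3.420×10^5)/2 = 2.525×10^5 km.
Half the transfer-orbit period gives t = π√(a_t³/μ) = 14960 s.
Converting: 14960 s ÷ 3600 s/hour = 4.16 hours.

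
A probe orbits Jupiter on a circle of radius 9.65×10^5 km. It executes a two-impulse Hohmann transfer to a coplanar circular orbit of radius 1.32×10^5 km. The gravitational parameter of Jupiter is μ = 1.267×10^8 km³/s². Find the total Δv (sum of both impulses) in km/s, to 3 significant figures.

Δv = 15.9 km/s

The Hohmann ellipse has a_t = (r₁ + r₂)/2 = 5.485×10^5 km.
At r₁ the circular-orbit speed is v₁ = √(μ/r₁) = 11.458 km/s.
Transfer-orbit speed at r₁ (v² = μ(2/r − 1/a)): v_a = √[μ(2/r₁ − 1/a_t)] = 5.6211 km/s.
First burn Δv₁ = |v_a − v₁| = 5.837 km/s.
Circular speed at r₂: v₂ = √(μ/r₂) = 30.98 km/s.
Transfer-orbit speed at r₂: v_p = √[μ(2/r₂ − 1/a_t)] = 41.09 km/s.
Second burn Δv₂ = |v₂ − v_p| = 10.11 km/s.
Δv = Δv₁ + Δv₂ = 5.837 + 10.11 = 15.95 km/s.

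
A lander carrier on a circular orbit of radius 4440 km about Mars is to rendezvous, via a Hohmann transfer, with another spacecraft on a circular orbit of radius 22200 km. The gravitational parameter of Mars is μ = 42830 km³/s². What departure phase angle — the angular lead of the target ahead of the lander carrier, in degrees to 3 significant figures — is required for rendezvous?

φ = 96.3°

Semi-major axis of the transfer orbit: a_t = (4440 + 22200)/2 = 13320 km.
Transfer time t = π√(a_t³/μ) = 23336 s.
The target's mean motion on its circular orbit is ω₂ = √(μ/r₂³) = 6.2567×10^-5 rad/s.
Angle swept by the target during transfer: ω₂·t = 1.4601 rad = 83.66°.
The lander carrier traverses 180° on the transfer ellipse, so the target must lead by 180° − 83.66° = 96.3°.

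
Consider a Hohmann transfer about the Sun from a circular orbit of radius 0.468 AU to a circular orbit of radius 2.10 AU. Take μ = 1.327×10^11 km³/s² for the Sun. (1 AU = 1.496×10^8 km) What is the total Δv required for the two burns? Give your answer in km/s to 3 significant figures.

In km: r₁ = 0.468 × 1.496×10^8 = 7.00128×10^7 km; r₂ = 2.10 × 1.496×10^8 = 3.1416×10^8 km.
Transfer-ellipse semi-major axis a_t = (r₁ + r₂)/2 = (7.00128×10^7 + 3.1416×10^8)/2 = 1.920864×10^8 km.
At r₁ the circular-orbit speed is v₁ = √(μ/r₁) = 43.536 km/s.
On the transfer ellipse at r₁, v² = μ(2/r − 1/a) gives v_p = √[μ(2/r₁ − 1/a_t)] = 55.677 km/s.
First burn Δv₁ = |v_p − v₁| = 12.141 km/s.
Circular speed at r₂: v₂ = √(μ/r₂) = 20.5523 km/s.
Transfer-orbit speed at r₂: v_a = √[μ(2/r₂ − 1/a_t)] = 12.4080 km/s.
Second burn Δv₂ = |v₂ − v_a| = 8.1443 km/s.
Total Δv = Δv₁ + Δv₂ = 20.29 km/s.

Δv = 20.3 km/s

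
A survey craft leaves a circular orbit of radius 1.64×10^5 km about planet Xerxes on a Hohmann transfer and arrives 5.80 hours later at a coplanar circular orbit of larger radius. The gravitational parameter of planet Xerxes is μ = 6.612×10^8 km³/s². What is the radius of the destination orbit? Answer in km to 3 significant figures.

Transfer time t = 5.80 hours = 20880 s, and t = π√(a_t³/μ).
So a_t = (μ t²/π²)^(1/3) = (6.612×10^8 × (20880)² / π²)^(1/3) = 3.0796×10^5 km.
Since a_t = (r₁ + r₂)/2, r₂ = 2a_t − r₁ = 2×3.0796×10^5 − 1.640×10^5 = 4.5192×10^5 km.

r₂ = 4.52×10^5 km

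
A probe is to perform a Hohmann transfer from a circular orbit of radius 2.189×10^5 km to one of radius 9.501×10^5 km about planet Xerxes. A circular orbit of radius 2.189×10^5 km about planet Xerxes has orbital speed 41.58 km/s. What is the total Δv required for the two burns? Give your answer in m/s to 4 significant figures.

Δv = 19180 m/s

From the circular-orbit relation v² = μ/r at r = 2.189×10^5 km: μ = v²r = (41.58)² × 2.189×10^5 = 3.78455×10^8 km³/s².
The Hohmann ellipse has a_t = (r₁ + r₂)/2 = 5.845×10^5 km.
Circular speed at r₁: v₁ = √(μ/r₁) = √(3.78455×10^8/2.189×10^5) = 41.580 km/s.
On the transfer ellipse at r₁, v² = μ(2/r − 1/a) gives v_p = √[μ(2/r₁ − 1/a_t)] = 53.012 km/s.
First burn Δv₁ = |v_p − v₁| = 11.432 km/s.
At r₂, v₂ = √(μ/r₂) = 19.9583 km/s.
Transfer-orbit speed at r₂: v_a = √[μ(2/r₂ − 1/a_t)] = 12.2139 km/s.
Second burn Δv₂ = |v₂ − v_a| = 7.7444 km/s.
Δv = Δv₁ + Δv₂ = 11.432 + 7.7444 = 19.18 km/s.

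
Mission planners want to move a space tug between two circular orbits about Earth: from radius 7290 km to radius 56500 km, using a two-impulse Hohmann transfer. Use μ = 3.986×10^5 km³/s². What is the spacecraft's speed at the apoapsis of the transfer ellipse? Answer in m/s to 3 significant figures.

Semi-major axis of the transfer orbit: a_t = (7290 + 56500)/2 = 31895 km.
The apoapsis of the transfer ellipse is at r = 56500 km.
From the vis-viva equation, v = √[μ(2/r − 1/a_t)] = 1.270 km/s.

v = 1270 m/s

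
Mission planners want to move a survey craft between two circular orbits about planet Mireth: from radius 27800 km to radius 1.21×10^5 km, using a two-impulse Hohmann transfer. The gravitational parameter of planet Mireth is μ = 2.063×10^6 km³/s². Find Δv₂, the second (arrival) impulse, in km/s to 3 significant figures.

The Hohmann ellipse has a_t = (r₁ + r₂)/2 = 74400 km.
Circular speed at r = 1.210×10^5 km: v_c = √(μ/r) = 4.129 km/s.
Transfer-orbit speed at the same r (vis-viva, a = a_t): v_t = √[μ(2/r − 1/a_t)] = 2.524 km/s.
Δv₂ = |v_t − v_c| = |2.524 − 4.129| = 1.605 km/s.

Δv₂ = 1.61 km/s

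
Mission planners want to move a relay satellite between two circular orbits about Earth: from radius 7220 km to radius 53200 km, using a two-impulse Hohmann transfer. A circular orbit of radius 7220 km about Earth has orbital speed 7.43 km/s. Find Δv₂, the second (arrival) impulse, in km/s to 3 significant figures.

From the circular-orbit relation v² = μ/r at r = 7220 km: μ = v²r = (7.43)² × 7220 = 3.98579×10^5 km³/s².
The Hohmann ellipse has a_t = (r₁ + r₂)/2 = 30210 km.
On the circular orbit at r = 53200 km, v_c = √(μ/r) = 2.737 km/s.
Vis-viva on the transfer ellipse at r = 53200 km gives v_t = √[μ(2/r − 1/a_t)] = 1.338 km/s.
Δv₂ = |v_t − v_c| = |1.338 − 2.737| = 1.399 km/s.

Δv₂ = 1.40 km/s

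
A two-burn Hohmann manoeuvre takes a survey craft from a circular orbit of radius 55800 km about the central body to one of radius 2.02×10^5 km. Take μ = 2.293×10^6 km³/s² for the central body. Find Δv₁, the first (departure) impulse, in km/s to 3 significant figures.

The Hohmann ellipse has a_t = (r₁ + r₂)/2 = 1.289×10^5 km.
On the circular orbit at r = 55800 km, v_c = √(μ/r) = 6.4104 km/s.
Vis-viva on the transfer ellipse at r = 55800 km gives v_t = √[μ(2/r − 1/a_t)] = 8.0248 km/s.
Δv₁ = |v_t − v_c| = |8.0248 − 6.4104| = 1.614 km/s.

Δv₁ = 1.61 km/s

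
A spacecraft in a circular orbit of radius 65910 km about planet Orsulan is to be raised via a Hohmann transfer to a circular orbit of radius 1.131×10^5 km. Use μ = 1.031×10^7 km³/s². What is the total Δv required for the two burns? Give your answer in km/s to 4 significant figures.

The Hohmann ellipse has a_t = (r₁ + r₂)/2 = 89505 km.
At r₁ the circular-orbit speed is v₁ = √(μ/r₁) = 12.507 km/s.
On the transfer ellipse at r₁, vis-viva equation gives v_p = √[μ(2/r₁ − 1/a_t)] = 14.059 km/s.
First burn Δv₁ = |v_p − v₁| = 1.552 km/s.
At r₂, v₂ = √(μ/r₂) = 9.548 km/s.
Transfer-orbit speed at r₂: v_a = √[μ(2/r₂ − 1/a_t)] = 8.193 km/s.
Second burn Δv₂ = |v₂ − v_a| = 1.355 km/s.
Total Δv = Δv₁ + Δv₂ = 2.907 km/s.

Δv = 2.907 km/s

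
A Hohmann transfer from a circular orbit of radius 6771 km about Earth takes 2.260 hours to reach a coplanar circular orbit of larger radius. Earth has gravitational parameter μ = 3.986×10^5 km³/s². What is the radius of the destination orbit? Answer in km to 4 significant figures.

Transfer time t = 2.260 hours = 8136 s, and t = π√(a_t³/μ).
So a_t = (μ t²/π²)^(1/3) = (3.986×10^5 × (8136)² / π²)^(1/3) = 13879 km.
Since a_t = (r₁ + r₂)/2, r₂ = 2a_t − r₁ = 2×13879 − 6771 = 20987 km.

r₂ = 20990 km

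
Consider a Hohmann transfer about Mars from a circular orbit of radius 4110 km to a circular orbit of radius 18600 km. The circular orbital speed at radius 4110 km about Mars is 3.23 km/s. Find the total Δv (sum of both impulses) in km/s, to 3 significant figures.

Δv = 1.51 km/s

From the circular-orbit relation v² = μ/r at r = 4110 km: μ = v²r = (3.23)² × 4110 = 42879.2 km³/s².
The Hohmann ellipse has a_t = (r₁ + r₂)/2 = 11355 km.
Circular speed at r₁: v₁ = √(μ/r₁) = √(42879.2/4110) = 3.230 km/s.
Transfer-orbit speed at r₁ (v² = μ(2/r − 1/a)): v_p = √[μ(2/r₁ − 1/a_t)] = 4.134 km/s.
First burn Δv₁ = |v_p − v₁| = 0.9040 km/s.
Circular speed at r₂: v₂ = √(μ/r₂) = 1.51833 km/s.
Transfer-orbit speed at r₂: v_a = √[μ(2/r₂ − 1/a_t)] = 0.913470 km/s.
Second burn Δv₂ = |v₂ − v_a| = 0.6049 km/s.
Total Δv = Δv₁ + Δv₂ = 1.509 km/s.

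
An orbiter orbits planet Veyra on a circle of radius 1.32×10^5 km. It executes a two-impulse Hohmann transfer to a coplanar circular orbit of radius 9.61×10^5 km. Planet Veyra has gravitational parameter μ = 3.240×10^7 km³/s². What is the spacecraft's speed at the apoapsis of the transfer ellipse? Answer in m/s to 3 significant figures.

The Hohmann ellipse has a_t = (r₁ + r₂)/2 = 5.465×10^5 km.
At apoapsis, r = 9.610×10^5 km.
Applying v² = μ(2/r − 1/a_t): v = 2.854 km/s.

v = 2850 m/s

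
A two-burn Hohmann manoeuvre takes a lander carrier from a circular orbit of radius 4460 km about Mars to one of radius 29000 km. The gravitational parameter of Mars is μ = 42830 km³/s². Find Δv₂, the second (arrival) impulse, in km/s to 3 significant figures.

Δv₂ = 0.588 km/s

Semi-major axis of the transfer orbit: a_t = (4460 + 29000)/2 = 16730 km.
On the circular orbit at r = 29000 km, v_c = √(μ/r) = 1.2153 km/s.
Vis-viva on the transfer ellipse at r = 29000 km gives v_t = √[μ(2/r − 1/a_t)] = 0.62747 km/s.
Δv₂ = |v_t − v_c| = |0.62747 − 1.2153| = 0.5878 km/s.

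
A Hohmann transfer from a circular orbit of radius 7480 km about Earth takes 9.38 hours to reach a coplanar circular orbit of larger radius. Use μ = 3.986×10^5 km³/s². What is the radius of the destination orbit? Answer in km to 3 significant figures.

Transfer time t = 9.38 hours = 33768 s, and t = π√(a_t³/μ).
So a_t = (μ t²/π²)^(1/3) = (3.986×10^5 × (33768)² / π²)^(1/3) = 35844 km.
Since a_t = (r₁ + r₂)/2, r₂ = 2a_t − r₁ = 2×35844 − 7480 = 64208 km.

r₂ = 64200 km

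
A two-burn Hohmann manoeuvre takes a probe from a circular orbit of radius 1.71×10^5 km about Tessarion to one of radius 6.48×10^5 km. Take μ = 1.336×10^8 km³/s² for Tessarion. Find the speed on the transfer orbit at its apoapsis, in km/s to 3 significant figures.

Transfer-ellipse semi-major axis a_t = (r₁ + r₂)/2 = (1.710×10^5 + 6.480×10^5)/2 = 4.095×10^5 km.
At apoapsis, r = 6.480×10^5 km.
Vis-viva: v = √[μ(2/r − 1/a_t)] = √[1.336×10^8 × (2/6.480×10^5 − 1/4.095×10^5)] = 9.279 km/s.

v = 9.28 km/s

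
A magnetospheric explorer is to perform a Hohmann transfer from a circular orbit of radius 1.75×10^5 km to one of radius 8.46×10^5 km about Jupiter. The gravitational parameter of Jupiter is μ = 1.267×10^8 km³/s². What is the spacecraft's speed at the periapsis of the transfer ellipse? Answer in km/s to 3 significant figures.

v = 34.6 km/s

The Hohmann ellipse has a_t = (r₁ + r₂)/2 = 5.105×10^5 km.
The periapsis of the transfer ellipse is at r = 1.750×10^5 km.
Applying v² = μ(2/r − 1/a_t): v = 34.64 km/s.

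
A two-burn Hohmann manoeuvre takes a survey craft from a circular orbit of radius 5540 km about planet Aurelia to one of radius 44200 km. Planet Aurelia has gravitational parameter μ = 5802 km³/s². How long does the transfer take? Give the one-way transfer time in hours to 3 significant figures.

t = 44.9 hours

Transfer-ellipse semi-major axis a_t = (r₁ + r₂)/2 = (5540 + 44200)/2 = 24870 km.
By Kepler's third law the transfer-orbit period is T = 2π√(a_t³/μ), so t = T/2 = 1.618×10^5 s.
Converting: 1.618×10^5 s ÷ 3600 s/hour = 44.9 hours.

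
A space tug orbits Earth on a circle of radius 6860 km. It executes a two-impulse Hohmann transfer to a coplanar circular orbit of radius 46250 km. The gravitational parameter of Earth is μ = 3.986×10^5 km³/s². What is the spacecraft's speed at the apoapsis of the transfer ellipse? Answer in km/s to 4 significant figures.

v = 1.492 km/s

The Hohmann ellipse has a_t = (r₁ + r₂)/2 = 26555 km.
The apoapsis of the transfer ellipse is at r = 46250 km.
Applying v² = μ(2/r − 1/a_t): v = 1.492 km/s.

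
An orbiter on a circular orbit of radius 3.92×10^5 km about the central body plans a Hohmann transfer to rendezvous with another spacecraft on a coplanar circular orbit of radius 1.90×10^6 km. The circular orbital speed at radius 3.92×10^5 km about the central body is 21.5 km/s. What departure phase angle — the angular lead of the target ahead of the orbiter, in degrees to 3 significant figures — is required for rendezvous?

From the circular-orbit relation v² = μ/r at r = 3.92×10^5 km: μ = v²r = (21.5)² × 3.92×10^5 = 1.81202×10^8 km³/s².
Transfer-ellipse semi-major axis a_t = (r₁ + r₂)/2 = (3.920×10^5 + 1.900×10^6)/2 = 1.146×10^6 km.
Transfer time t = π√(a_t³/μ) = 2.863×10^5 s.
The target's mean motion on its circular orbit is ω₂ = √(μ/r₂³) = 5.140×10^-6 rad/s.
Angle swept by the target during transfer: ω₂·t = 1.4716 rad = 84.32°.
Arrival is 180° from departure on the ellipse, so φ = 180° − 84.32° = 95.7°.

φ = 95.7°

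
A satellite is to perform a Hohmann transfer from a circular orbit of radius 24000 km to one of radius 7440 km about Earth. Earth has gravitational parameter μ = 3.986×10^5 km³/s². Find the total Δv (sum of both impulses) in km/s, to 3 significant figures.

Semi-major axis of the transfer orbit: a_t = (24000 + 7440)/2 = 15720 km.
At r₁ the circular-orbit speed is v₁ = √(μ/r₁) = 4.0753 km/s.
Transfer-orbit speed at r₁ (vis-viva equation): v_a = √[μ(2/r₁ − 1/a_t)] = 2.8036 km/s.
First burn Δv₁ = |v_a − v₁| = 1.2717 km/s.
At r₂, v₂ = √(μ/r₂) = 7.3195 km/s.
Transfer-orbit speed at r₂: v_p = √[μ(2/r₂ − 1/a_t)] = 9.0440 km/s.
Second burn Δv₂ = |v₂ − v_p| = 1.7245 km/s.
Total Δv = Δv₁ + Δv₂ = 2.996 km/s.

Δv = 3.00 km/s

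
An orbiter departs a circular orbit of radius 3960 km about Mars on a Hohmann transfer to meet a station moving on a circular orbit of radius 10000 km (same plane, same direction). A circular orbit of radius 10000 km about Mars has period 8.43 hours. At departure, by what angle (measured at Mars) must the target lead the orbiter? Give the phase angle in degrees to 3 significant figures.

φ = 75.0°

From Kepler's third law T² = 4π²r³/μ at r = 10000 km, T = 8.43 hours = 8.43 × 3600 s = 30348 s: μ = 4π²r³/T² = 42864.7 km³/s².
The Hohmann ellipse has a_t = (r₁ + r₂)/2 = 6980 km.
Transfer time t = π√(a_t³/μ) = 8849 s.
The target's mean motion on its circular orbit is ω₂ = √(μ/r₂³) = 2.070×10^-4 rad/s.
Angle swept by the target during transfer: ω₂·t = 1.832 rad = 105.0°.
Arrival is 180° from departure on the ellipse, so φ = 180° − 105.0° = 75.0°.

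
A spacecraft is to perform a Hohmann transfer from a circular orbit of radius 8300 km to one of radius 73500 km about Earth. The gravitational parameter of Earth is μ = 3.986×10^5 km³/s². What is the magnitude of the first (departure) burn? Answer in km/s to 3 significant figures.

Semi-major axis of the transfer orbit: a_t = (8300 + 73500)/2 = 40900 km.
On the circular orbit at r = 8300 km, v_c = √(μ/r) = 6.930 km/s.
Vis-viva on the transfer ellipse at r = 8300 km gives v_t = √[μ(2/r − 1/a_t)] = 9.290 km/s.
Δv₁ = |v_t − v_c| = |9.290 − 6.930| = 2.360 km/s.

Δv₁ = 2.36 km/s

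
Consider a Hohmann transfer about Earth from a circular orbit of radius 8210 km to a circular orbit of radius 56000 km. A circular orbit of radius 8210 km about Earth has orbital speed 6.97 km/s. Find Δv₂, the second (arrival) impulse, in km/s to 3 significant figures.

Δv₂ = 1.32 km/s

From the circular-orbit relation v² = μ/r at r = 8210 km: μ = v²r = (6.97)² × 8210 = 3.98849×10^5 km³/s².
The Hohmann ellipse has a_t = (r₁ + r₂)/2 = 32105 km.
Circular speed at r = 56000 km: v_c = √(μ/r) = 2.669 km/s.
Vis-viva on the transfer ellipse at r = 56000 km gives v_t = √[μ(2/r − 1/a_t)] = 1.350 km/s.
Δv₂ = |v_t − v_c| = |1.350 − 2.669| = 1.319 km/s.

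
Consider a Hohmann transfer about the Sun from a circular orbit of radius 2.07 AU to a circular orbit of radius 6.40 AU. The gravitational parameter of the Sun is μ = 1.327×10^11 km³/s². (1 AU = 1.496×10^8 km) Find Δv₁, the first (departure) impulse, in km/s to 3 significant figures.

In km: r₁ = 2.07 × 1.496×10^8 = 3.09672×10^8 km; r₂ = 6.40 × 1.496×10^8 = 9.5744×10^8 km.
Semi-major axis of the transfer orbit: a_t = (3.09672×10^8 + 9.5744×10^8)/2 = 6.33556×10^8 km.
Circular speed at r = 3.09672×10^8 km: v_c = √(μ/r) = 20.701 km/s.
Vis-viva on the transfer ellipse at r = 3.09672×10^8 km gives v_t = √[μ(2/r − 1/a_t)] = 25.448 km/s.
Δv₁ = |v_t − v_c| = |25.448 − 20.701| = 4.747 km/s.

Δv₁ = 4.75 km/s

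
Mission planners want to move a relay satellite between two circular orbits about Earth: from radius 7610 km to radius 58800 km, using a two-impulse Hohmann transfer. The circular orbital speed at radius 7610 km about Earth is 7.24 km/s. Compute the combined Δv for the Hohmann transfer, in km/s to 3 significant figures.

Δv = 3.75 km/s

From the circular-orbit relation v² = μ/r at r = 7610 km: μ = v²r = (7.24)² × 7610 = 3.98898×10^5 km³/s².
Transfer-ellipse semi-major axis a_t = (r₁ + r₂)/2 = (7610 + 58800)/2 = 33205 km.
Circular speed at r₁: v₁ = √(μ/r₁) = √(3.98898×10^5/7610) = 7.240 km/s.
On the transfer ellipse at r₁, vis-viva gives v_p = √[μ(2/r₁ − 1/a_t)] = 9.634 km/s.
First burn Δv₁ = |v_p − v₁| = 2.394 km/s.
At r₂, v₂ = √(μ/r₂) = 2.605 km/s.
Transfer-orbit speed at r₂: v_a = √[μ(2/r₂ − 1/a_t)] = 1.247 km/s.
Second burn Δv₂ = |v₂ − v_a| = 1.358 km/s.
Δv = Δv₁ + Δv₂ = 2.394 + 1.358 = 3.752 km/s.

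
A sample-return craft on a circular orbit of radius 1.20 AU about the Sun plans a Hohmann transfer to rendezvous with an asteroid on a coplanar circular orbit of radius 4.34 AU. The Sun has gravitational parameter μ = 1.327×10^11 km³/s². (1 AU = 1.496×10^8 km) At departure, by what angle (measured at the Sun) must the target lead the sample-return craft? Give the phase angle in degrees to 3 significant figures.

φ = 88.2°

In km: r₁ = 1.20 × 1.496×10^8 = 1.7952×10^8 km; r₂ = 4.34 × 1.496×10^8 = 6.49264×10^8 km.
Transfer-ellipse semi-major axis a_t = (r₁ + r₂)/2 = (1.7952×10^8 + 6.49264×10^8)/2 = 4.14392×10^8 km.
Transfer time t = π√(a_t³/μ) = 7.2750×10^7 s.
The target's mean motion on its circular orbit is ω₂ = √(μ/r₂³) = 2.2019×10^-8 rad/s.
Angle swept by the target during transfer: ω₂·t = 1.6019 rad = 91.78°.
The sample-return craft traverses 180° on the transfer ellipse, so the target must lead by 180° − 91.78° = 88.2°.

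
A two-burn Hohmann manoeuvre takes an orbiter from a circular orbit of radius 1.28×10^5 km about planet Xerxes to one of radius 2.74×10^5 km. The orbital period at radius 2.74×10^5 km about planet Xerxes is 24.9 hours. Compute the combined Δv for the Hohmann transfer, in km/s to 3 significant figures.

From Kepler's third law T² = 4π²r³/μ at r = 2.74×10^5 km, T = 24.9 hours = 24.9 × 3600 s = 89640 s: μ = 4π²r³/T² = 1.01067×10^8 km³/s².
Transfer-ellipse semi-major axis a_t = (r₁ + r₂)/2 = (1.280×10^5 + 2.740×10^5)/2 = 2.010×10^5 km.
Circular speed at r₁: v₁ = √(μ/r₁) = √(1.01067×10^8/1.280×10^5) = 28.0995 km/s.
On the transfer ellipse at r₁, vis-viva gives v_p = √[μ(2/r₁ − 1/a_t)] = 32.8077 km/s.
First burn Δv₁ = |v_p − v₁| = 4.7082 km/s.
At r₂, v₂ = √(μ/r₂) = 19.2056 km/s.
Transfer-orbit speed at r₂: v_a = √[μ(2/r₂ − 1/a_t)] = 15.3262 km/s.
Second burn Δv₂ = |v₂ − v_a| = 3.8794 km/s.
Total Δv = Δv₁ + Δv₂ = 8.588 km/s.

Δv = 8.59 km/s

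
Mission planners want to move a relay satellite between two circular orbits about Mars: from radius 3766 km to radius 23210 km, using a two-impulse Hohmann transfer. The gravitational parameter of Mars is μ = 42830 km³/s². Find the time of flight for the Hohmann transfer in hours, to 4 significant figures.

Transfer-ellipse semi-major axis a_t = (r₁ + r₂)/2 = (3766 + 23210)/2 = 13488 km.
Transfer time t = π√(a_t³/μ) = π√((13488)³ / 42830) = 23779 s.
Converting: 23779 s ÷ 3600 s/hour = 6.605 hours.

t = 6.605 hours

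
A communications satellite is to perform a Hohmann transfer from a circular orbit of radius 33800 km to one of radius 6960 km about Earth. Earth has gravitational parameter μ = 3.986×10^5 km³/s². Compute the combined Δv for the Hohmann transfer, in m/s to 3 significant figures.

Δv = 3610 m/s

Transfer-ellipse semi-major axis a_t = (r₁ + r₂)/2 = (33800 + 6960)/2 = 20380 km.
At r₁ the circular-orbit speed is v₁ = √(μ/r₁) = 3.434 km/s.
On the transfer ellipse at r₁, vis-viva gives v_a = √[μ(2/r₁ − 1/a_t)] = 2.007 km/s.
First burn Δv₁ = |v_a − v₁| = 1.427 km/s.
Circular speed at r₂: v₂ = √(μ/r₂) = 7.568 km/s.
Transfer-orbit speed at r₂: v_p = √[μ(2/r₂ − 1/a_t)] = 9.746 km/s.
Second burn Δv₂ = |v₂ − v_p| = 2.178 km/s.
Total Δv = Δv₁ + Δv₂ = 3.605 km/s.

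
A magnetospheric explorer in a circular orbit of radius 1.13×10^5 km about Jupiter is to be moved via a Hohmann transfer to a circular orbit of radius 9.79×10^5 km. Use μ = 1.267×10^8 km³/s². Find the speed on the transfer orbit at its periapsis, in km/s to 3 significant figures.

v = 44.8 km/s

Transfer-ellipse semi-major axis a_t = (r₁ + r₂)/2 = (1.130×10^5 + 9.790×10^5)/2 = 5.460×10^5 km.
At periapsis, r = 1.130×10^5 km.
Applying v² = μ(2/r − 1/a_t): v = 44.84 km/s.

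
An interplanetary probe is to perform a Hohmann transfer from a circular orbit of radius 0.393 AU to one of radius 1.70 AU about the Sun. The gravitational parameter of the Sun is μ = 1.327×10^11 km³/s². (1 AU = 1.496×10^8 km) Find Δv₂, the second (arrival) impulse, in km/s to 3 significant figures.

Δv₂ = 8.84 km/s

In km: r₁ = 0.393 × 1.496×10^8 = 5.87928×10^7 km; r₂ = 1.70 × 1.496×10^8 = 2.5432×10^8 km.
Semi-major axis of the transfer orbit: a_t = (5.87928×10^7 + 2.5432×10^8)/2 = 1.565564×10^8 km.
Circular speed at r = 2.5432×10^8 km: v_c = √(μ/r) = 22.8426 km/s.
Vis-viva on the transfer ellipse at r = 2.5432×10^8 km gives v_t = √[μ(2/r − 1/a_t)] = 13.9982 km/s.
Δv₂ = |v_t − v_c| = |13.9982 − 22.8426| = 8.844 km/s.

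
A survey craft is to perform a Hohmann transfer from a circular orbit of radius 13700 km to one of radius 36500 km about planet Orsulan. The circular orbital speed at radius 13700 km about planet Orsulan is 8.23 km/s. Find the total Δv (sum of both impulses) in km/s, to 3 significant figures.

From the circular-orbit relation v² = μ/r at r = 13700 km: μ = v²r = (8.23)² × 13700 = 9.27941×10^5 km³/s².
Semi-major axis of the transfer orbit: a_t = (13700 + 36500)/2 = 25100 km.
At r₁ the circular-orbit speed is v₁ = √(μ/r₁) = 8.230 km/s.
On the transfer ellipse at r₁, v² = μ(2/r − 1/a) gives v_p = √[μ(2/r₁ − 1/a_t)] = 9.925 km/s.
First burn Δv₁ = |v_p − v₁| = 1.695 km/s.
Circular speed at r₂: v₂ = √(μ/r₂) = 5.042 km/s.
Transfer-orbit speed at r₂: v_a = √[μ(2/r₂ − 1/a_t)] = 3.725 km/s.
Second burn Δv₂ = |v₂ − v_a| = 1.317 km/s.
Total Δv = Δv₁ + Δv₂ = 3.012 km/s.

Δv = 3.01 km/s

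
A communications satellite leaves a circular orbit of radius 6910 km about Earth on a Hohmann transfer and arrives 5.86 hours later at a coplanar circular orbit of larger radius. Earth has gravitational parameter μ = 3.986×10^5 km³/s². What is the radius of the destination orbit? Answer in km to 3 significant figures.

r₂ = 45500 km

Transfer time t = 5.86 hours = 21096 s, and t = π√(a_t³/μ).
So a_t = (μ t²/π²)^(1/3) = (3.986×10^5 × (21096)² / π²)^(1/3) = 26195 km.
Since a_t = (r₁ + r₂)/2, r₂ = 2a_t − r₁ = 2×26195 − 6910 = 45480 km.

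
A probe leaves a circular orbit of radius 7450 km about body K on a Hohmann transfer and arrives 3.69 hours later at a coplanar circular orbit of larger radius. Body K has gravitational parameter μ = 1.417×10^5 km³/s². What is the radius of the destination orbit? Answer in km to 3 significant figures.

Transfer time t = 3.69 hours = 13284 s, and t = π√(a_t³/μ).
So a_t = (μ t²/π²)^(1/3) = (1.417×10^5 × (13284)² / π²)^(1/3) = 13633 km.
Since a_t = (r₁ + r₂)/2, r₂ = 2a_t − r₁ = 2×13633 − 7450 = 19816 km.

r₂ = 19800 km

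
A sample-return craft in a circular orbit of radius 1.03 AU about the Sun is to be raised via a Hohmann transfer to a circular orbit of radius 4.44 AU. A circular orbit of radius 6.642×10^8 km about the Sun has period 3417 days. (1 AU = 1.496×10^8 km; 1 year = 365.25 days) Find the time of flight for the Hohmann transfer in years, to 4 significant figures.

t = 2.262 years

From Kepler's third law T² = 4π²r³/μ at r = 6.642×10^8 km, T = 3417 days = 3417 × 86400 s = 2.952288×10^8 s: μ = 4π²r³/T² = 1.32721×10^11 km³/s².
In km: r₁ = 1.03 × 1.496×10^8 = 1.54088×10^8 km; r₂ = 4.44 × 1.496×10^8 = 6.64224×10^8 km.
Semi-major axis of the transfer orbit: a_t = (1.54088×10^8 + 6.64224×10^8)/2 = 4.09156×10^8 km.
Transfer time t = π√(a_t³/μ) = π√((4.09156×10^8)³ / 1.32721×10^11) = 7.137×10^7 s.
Converting: 7.137×10^7 s ÷ 3.15576×10^7 s/year (365.25 × 86400) = 2.262 years.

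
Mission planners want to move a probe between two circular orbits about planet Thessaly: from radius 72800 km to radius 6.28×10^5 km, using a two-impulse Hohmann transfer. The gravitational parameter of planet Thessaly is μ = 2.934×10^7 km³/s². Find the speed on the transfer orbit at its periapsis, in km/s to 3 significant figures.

v = 26.9 km/s

Semi-major axis of the transfer orbit: a_t = (72800 + 6.280×10^5)/2 = 3.504×10^5 km.
At periapsis, r = 72800 km.
From the vis-viva equation, v = √[μ(2/r − 1/a_t)] = 26.88 km/s.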